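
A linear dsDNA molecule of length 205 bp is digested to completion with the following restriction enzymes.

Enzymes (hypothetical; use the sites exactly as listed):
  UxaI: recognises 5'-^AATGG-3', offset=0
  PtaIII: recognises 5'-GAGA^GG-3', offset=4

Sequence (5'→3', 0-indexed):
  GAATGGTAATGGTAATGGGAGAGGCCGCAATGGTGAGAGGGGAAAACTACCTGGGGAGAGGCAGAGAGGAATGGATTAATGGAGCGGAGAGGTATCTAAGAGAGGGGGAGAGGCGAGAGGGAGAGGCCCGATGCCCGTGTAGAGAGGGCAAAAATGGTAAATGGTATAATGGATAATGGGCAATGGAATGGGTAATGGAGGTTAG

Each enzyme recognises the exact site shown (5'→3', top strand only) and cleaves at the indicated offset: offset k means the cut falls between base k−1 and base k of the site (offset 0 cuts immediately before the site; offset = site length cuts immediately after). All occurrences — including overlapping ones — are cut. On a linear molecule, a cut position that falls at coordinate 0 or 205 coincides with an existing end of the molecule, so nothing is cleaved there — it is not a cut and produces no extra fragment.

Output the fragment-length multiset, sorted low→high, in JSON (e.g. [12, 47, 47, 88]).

Site scan:
  UxaI AATGG/0: at [1, 7, 13, 28, 69, 77, 152, 159, 167, 174, 181, 186, 193] ⇒ [1, 7, 13, 28, 69, 77, 152, 159, 167, 174, 181, 186, 193]
  PtaIII GAGAGG/4: at [18, 34, 55, 63, 86, 99, 107, 114, 120, 141] ⇒ [22, 38, 59, 67, 90, 103, 111, 118, 124, 145]

All cut coordinates (distinct, sorted): [1, 7, 13, 22, 28, 38, 59, 67, 69, 77, 90, 103, 111, 118, 124, 145, 152, 159, 167, 174, 181, 186, 193]

Fragments:
  [0,1): 1 bp
  [1,7): 6 bp
  [7,13): 6 bp
  [13,22): 9 bp
  [22,28): 6 bp
  [28,38): 10 bp
  [38,59): 21 bp
  [59,67): 8 bp
  [67,69): 2 bp
  [69,77): 8 bp
  [77,90): 13 bp
  [90,103): 13 bp
  [103,111): 8 bp
  [111,118): 7 bp
  [118,124): 6 bp
  [124,145): 21 bp
  [145,152): 7 bp
  [152,159): 7 bp
  [159,167): 8 bp
  [167,174): 7 bp
  [174,181): 7 bp
  [181,186): 5 bp
  [186,193): 7 bp
  [193,205): 12 bp

[1,2,5,6,6,6,6,7,7,7,7,7,7,8,8,8,8,9,10,12,13,13,21,21]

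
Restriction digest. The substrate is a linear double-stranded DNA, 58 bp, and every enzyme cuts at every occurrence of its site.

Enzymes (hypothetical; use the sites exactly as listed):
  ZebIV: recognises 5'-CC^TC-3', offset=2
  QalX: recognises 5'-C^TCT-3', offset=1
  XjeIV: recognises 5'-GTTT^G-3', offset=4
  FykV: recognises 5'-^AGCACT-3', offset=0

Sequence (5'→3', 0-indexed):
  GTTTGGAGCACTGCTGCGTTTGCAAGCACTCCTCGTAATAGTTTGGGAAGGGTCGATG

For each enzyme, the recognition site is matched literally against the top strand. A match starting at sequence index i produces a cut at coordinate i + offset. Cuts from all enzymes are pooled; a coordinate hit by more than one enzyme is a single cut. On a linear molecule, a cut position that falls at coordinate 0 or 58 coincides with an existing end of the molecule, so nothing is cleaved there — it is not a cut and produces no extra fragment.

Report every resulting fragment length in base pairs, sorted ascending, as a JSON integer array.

[2,3,4,8,12,14,15]

Per-enzyme occurrences:
  ZebIV (CCTC, off=2): starts [30] → cuts [32]
  QalX (CTCT, off=1): no sites
  XjeIV (GTTTG, off=4): starts [0, 17, 40] → cuts [4, 21, 44]
  FykV (AGCACT, off=0): starts [6, 24] → cuts [6, 24]

All cut coordinates (distinct, sorted): [4, 6, 21, 24, 32, 44]

Fragment lengths:
  [0,4): 4 bp
  [4,6): 2 bp
  [6,21): 15 bp
  [21,24): 3 bp
  [24,32): 8 bp
  [32,44): 12 bp
  [44,58): 14 bp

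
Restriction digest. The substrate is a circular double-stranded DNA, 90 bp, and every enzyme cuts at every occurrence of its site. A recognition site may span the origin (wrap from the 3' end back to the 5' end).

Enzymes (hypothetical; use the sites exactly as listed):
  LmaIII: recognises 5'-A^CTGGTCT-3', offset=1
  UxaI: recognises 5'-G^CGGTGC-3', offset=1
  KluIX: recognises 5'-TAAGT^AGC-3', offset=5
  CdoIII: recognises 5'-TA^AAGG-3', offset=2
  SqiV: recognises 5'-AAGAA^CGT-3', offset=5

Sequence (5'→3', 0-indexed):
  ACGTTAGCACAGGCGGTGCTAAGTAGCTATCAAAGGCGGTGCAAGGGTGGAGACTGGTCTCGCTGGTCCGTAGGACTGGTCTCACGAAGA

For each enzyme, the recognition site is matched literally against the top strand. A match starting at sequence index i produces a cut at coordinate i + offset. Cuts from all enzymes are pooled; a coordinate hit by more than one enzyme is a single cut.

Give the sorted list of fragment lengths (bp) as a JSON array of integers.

Per-enzyme occurrences:
  LmaIII ACTGGTCT/1: at [52, 74] ⇒ [53, 75]
  UxaI GCGGTGC/1: at [12, 35] ⇒ [13, 36]
  KluIX TAAGTAGC/5: at [19] ⇒ [24]
  CdoIII (TAAAGG, off=2): no sites
  SqiV AAGAACGT/5: at [86] ⇒ [1]

All cut coordinates (distinct, sorted): [1, 13, 24, 36, 53, 75]

Fragments:
  1→13: 12 bp
  13→24: 11 bp
  24→36: 12 bp
  36→53: 17 bp
  53→75: 22 bp
  75→1 (wrap): 90-75+1 = 16 bp

[11,12,12,16,17,22]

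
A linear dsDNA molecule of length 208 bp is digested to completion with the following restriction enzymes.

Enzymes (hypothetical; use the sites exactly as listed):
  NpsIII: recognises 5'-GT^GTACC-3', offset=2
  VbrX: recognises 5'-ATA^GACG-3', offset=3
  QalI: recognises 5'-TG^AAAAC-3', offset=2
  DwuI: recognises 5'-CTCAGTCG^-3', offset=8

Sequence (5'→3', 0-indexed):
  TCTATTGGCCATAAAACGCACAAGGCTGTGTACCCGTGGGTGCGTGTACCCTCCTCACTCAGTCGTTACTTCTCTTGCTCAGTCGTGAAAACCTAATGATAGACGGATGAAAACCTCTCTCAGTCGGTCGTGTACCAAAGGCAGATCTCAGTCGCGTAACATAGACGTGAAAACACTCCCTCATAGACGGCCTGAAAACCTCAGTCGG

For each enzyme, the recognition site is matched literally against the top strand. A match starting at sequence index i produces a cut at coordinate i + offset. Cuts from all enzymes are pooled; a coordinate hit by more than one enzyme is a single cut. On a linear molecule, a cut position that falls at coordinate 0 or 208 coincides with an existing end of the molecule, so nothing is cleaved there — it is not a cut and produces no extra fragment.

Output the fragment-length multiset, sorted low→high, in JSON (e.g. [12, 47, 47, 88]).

Per-enzyme occurrences:
  NpsIII (GTGTACC, off=2): starts [27, 43, 129] → cuts [29, 45, 131]
  VbrX (ATAGACG, off=3): starts [98, 160, 182] → cuts [101, 163, 185]
  QalI (TGAAAAC, off=2): starts [85, 107, 167, 192] → cuts [87, 109, 169, 194]
  DwuI (CTCAGTCG, off=8): starts [57, 77, 118, 146, 199] → cuts [65, 85, 126, 154, 207]

All cut coordinates (distinct, sorted): [29, 45, 65, 85, 87, 101, 109, 126, 131, 154, 163, 169, 185, 194, 207]

Fragment lengths:
  [0,29): 29 bp
  [29,45): 16 bp
  [45,65): 20 bp
  [65,85): 20 bp
  [85,87): 2 bp
  [87,101): 14 bp
  [101,109): 8 bp
  [109,126): 17 bp
  [126,131): 5 bp
  [131,154): 23 bp
  [154,163): 9 bp
  [163,169): 6 bp
  [169,185): 16 bp
  [185,194): 9 bp
  [194,207): 13 bp
  [207,208): 1 bp

[1,2,5,6,8,9,9,13,14,16,16,17,20,20,23,29]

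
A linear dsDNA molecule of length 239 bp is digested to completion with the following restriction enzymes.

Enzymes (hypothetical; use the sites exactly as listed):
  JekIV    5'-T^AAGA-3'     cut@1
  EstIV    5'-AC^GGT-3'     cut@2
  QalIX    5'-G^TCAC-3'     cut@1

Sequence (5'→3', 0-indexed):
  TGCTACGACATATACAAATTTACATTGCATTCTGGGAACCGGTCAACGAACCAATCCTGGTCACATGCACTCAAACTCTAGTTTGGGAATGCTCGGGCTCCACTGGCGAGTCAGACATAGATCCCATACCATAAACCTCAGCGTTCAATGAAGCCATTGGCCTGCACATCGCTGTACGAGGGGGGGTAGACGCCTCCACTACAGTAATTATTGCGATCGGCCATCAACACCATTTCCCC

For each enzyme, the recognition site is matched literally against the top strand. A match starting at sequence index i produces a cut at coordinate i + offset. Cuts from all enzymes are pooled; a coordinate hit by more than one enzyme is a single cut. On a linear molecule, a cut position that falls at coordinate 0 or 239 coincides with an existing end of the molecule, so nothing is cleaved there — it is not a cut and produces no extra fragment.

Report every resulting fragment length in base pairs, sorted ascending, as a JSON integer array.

Per-enzyme occurrences:
  JekIV (TAAGA, off=1): no sites
  EstIV (ACGGT, off=2): no sites
  QalIX (GTCAC, off=1): starts [59] → cuts [60]

Pooled cuts: [60]

Fragment lengths:
  [0,60): 60 bp
  [60,239): 179 bp

[60,179]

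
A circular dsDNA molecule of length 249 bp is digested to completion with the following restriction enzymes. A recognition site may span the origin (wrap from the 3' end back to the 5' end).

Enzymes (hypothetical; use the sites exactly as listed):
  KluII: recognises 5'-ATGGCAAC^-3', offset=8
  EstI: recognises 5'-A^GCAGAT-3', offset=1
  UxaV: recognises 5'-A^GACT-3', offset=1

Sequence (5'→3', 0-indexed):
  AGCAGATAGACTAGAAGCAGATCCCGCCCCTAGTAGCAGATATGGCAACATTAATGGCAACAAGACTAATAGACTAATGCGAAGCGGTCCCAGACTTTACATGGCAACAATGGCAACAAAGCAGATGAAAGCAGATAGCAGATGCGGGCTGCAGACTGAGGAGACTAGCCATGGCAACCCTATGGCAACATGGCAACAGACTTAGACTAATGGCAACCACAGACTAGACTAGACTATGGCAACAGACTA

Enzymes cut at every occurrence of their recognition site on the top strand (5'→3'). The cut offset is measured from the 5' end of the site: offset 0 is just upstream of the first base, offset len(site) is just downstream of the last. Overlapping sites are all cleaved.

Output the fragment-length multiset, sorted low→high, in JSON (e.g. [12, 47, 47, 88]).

[1,1,2,3,4,5,5,6,6,7,7,8,8,8,9,9,10,11,12,12,13,14,16,16,16,19,21]

Site scan:
  KluII (ATGGCAAC, off=8): starts [41, 53, 100, 109, 170, 181, 189, 209, 235] → cuts [49, 61, 108, 117, 178, 189, 197, 217, 243]
  EstI (AGCAGAT, off=1): starts [0, 15, 34, 119, 129, 136] → cuts [1, 16, 35, 120, 130, 137]
  UxaV (AGACT, off=1): starts [7, 62, 70, 91, 152, 161, 197, 203, 220, 225, 230, 243] → cuts [8, 63, 71, 92, 153, 162, 198, 204, 221, 226, 231, 244]

Pooled cuts: [1, 8, 16, 35, 49, 61, 63, 71, 92, 108, 117, 120, 130, 137, 153, 162, 178, 189, 197, 198, 204, 217, 221, 226, 231, 243, 244]

Fragments:
  1→8: 7 bp
  8→16: 8 bp
  16→35: 19 bp
  35→49: 14 bp
  49→61: 12 bp
  61→63: 2 bp
  63→71: 8 bp
  71→92: 21 bp
  92→108: 16 bp
  108→117: 9 bp
  117→120: 3 bp
  120→130: 10 bp
  130→137: 7 bp
  137→153: 16 bp
  153→162: 9 bp
  162→178: 16 bp
  178→189: 11 bp
  189→197: 8 bp
  197→198: 1 bp
  198→204: 6 bp
  204→217: 13 bp
  217→221: 4 bp
  221→226: 5 bp
  226→231: 5 bp
  231→243: 12 bp
  243→244: 1 bp
  244→1 (wrap): 249-244+1 = 6 bp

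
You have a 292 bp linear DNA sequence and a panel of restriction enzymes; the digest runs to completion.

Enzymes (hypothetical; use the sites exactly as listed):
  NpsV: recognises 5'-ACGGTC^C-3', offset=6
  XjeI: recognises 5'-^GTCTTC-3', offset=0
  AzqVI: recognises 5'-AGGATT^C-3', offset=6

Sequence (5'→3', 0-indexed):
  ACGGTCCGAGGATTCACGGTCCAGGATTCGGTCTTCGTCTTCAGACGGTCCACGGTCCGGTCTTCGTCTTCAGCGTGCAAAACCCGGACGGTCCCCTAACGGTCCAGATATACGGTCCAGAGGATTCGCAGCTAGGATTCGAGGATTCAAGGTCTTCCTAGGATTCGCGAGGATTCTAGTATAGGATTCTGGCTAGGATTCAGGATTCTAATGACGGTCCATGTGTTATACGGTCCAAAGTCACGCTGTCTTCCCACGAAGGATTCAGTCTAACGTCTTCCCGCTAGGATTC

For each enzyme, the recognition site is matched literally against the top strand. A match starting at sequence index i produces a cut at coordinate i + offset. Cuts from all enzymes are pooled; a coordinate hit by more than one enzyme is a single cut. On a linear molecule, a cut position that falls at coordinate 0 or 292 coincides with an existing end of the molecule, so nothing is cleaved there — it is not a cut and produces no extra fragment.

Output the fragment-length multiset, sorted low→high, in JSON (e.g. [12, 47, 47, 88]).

[1,2,2,4,6,6,6,7,7,7,7,8,8,9,9,10,11,12,12,12,13,13,13,14,14,16,17,18,28]

Site scan:
  NpsV (ACGGTCC, off=6): starts [0, 15, 44, 51, 87, 98, 111, 213, 229] → cuts [6, 21, 50, 57, 93, 104, 117, 219, 235]
  XjeI (GTCTTC, off=0): starts [30, 36, 59, 65, 151, 247, 274] → cuts [30, 36, 59, 65, 151, 247, 274]
  AzqVI (AGGATTC, off=6): starts [8, 22, 120, 133, 141, 159, 169, 182, 194, 201, 259, 285] → cuts [14, 28, 126, 139, 147, 165, 175, 188, 200, 207, 265, 291]

Pooled cuts: [6, 14, 21, 28, 30, 36, 50, 57, 59, 65, 93, 104, 117, 126, 139, 147, 151, 165, 175, 188, 200, 207, 219, 235, 247, 265, 274, 291]

Fragment lengths:
  [0,6): 6 bp
  [6,14): 8 bp
  [14,21): 7 bp
  [21,28): 7 bp
  [28,30): 2 bp
  [30,36): 6 bp
  [36,50): 14 bp
  [50,57): 7 bp
  [57,59): 2 bp
  [59,65): 6 bp
  [65,93): 28 bp
  [93,104): 11 bp
  [104,117): 13 bp
  [117,126): 9 bp
  [126,139): 13 bp
  [139,147): 8 bp
  [147,151): 4 bp
  [151,165): 14 bp
  [165,175): 10 bp
  [175,188): 13 bp
  [188,200): 12 bp
  [200,207): 7 bp
  [207,219): 12 bp
  [219,235): 16 bp
  [235,247): 12 bp
  [247,265): 18 bp
  [265,274): 9 bp
  [274,291): 17 bp
  [291,292): 1 bp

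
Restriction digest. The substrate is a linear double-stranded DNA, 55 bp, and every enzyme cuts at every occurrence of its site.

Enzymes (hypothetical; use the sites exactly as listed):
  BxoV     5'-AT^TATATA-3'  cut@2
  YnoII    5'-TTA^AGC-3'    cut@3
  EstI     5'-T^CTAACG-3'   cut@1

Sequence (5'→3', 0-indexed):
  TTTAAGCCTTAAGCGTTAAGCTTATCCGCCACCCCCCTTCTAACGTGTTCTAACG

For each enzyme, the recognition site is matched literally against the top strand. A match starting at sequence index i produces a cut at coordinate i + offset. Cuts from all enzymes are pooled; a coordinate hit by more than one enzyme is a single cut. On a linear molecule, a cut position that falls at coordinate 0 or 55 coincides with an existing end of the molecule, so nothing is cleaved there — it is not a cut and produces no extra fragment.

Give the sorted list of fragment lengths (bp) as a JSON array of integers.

[4,6,7,7,10,21]

Scan for sites:
  BxoV (ATTATATA, off=2): no sites
  YnoII TTAAGC/3: at [1, 8, 15] ⇒ [4, 11, 18]
  EstI TCTAACG/1: at [38, 48] ⇒ [39, 49]

All cut coordinates (distinct, sorted): [4, 11, 18, 39, 49]

Fragments:
  [0,4): 4 bp
  [4,11): 7 bp
  [11,18): 7 bp
  [18,39): 21 bp
  [39,49): 10 bp
  [49,55): 6 bp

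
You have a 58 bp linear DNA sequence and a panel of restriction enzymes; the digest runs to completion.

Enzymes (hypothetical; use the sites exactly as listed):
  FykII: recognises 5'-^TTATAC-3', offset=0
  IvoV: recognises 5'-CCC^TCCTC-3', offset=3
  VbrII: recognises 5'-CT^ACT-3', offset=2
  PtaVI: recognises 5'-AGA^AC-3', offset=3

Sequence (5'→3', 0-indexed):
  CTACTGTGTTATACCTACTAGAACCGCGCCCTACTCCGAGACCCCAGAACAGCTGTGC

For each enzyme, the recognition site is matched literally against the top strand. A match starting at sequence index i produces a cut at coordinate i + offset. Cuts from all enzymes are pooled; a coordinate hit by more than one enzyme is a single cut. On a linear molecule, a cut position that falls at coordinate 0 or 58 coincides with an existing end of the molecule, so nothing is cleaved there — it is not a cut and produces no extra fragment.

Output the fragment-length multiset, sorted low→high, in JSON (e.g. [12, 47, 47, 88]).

[2,6,6,8,10,10,16]

Per-enzyme occurrences:
  FykII (TTATAC, off=0): starts [8] → cuts [8]
  IvoV (CCCTCCTC, off=3): no sites
  VbrII (CTACT, off=2): starts [0, 14, 30] → cuts [2, 16, 32]
  PtaVI (AGAAC, off=3): starts [19, 45] → cuts [22, 48]

All cut coordinates (distinct, sorted): [2, 8, 16, 22, 32, 48]

Fragment lengths:
  [0,2): 2 bp
  [2,8): 6 bp
  [8,16): 8 bp
  [16,22): 6 bp
  [22,32): 10 bp
  [32,48): 16 bp
  [48,58): 10 bp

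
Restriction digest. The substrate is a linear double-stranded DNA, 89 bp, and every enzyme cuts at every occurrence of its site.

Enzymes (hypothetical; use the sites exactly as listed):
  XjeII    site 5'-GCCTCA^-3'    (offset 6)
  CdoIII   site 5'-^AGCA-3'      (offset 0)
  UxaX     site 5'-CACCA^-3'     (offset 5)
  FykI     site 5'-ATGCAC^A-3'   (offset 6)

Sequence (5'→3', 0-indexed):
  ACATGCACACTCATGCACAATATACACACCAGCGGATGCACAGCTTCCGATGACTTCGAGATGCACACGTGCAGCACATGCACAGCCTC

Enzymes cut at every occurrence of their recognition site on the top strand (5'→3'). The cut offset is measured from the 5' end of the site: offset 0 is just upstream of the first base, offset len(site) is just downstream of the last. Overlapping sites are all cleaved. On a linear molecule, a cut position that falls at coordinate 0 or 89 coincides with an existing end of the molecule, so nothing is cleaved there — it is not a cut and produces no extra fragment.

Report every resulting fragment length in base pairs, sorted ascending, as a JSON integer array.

Scan for sites:
  XjeII (GCCTCA, off=6): no sites
  CdoIII AGCA/0: at [72] ⇒ [72]
  UxaX CACCA/5: at [26] ⇒ [31]
  FykI ATGCACA/6: at [2, 12, 35, 60, 77] ⇒ [8, 18, 41, 66, 83]

All cut coordinates (distinct, sorted): [8, 18, 31, 41, 66, 72, 83]

Fragments:
  [0,8): 8 bp
  [8,18): 10 bp
  [18,31): 13 bp
  [31,41): 10 bp
  [41,66): 25 bp
  [66,72): 6 bp
  [72,83): 11 bp
  [83,89): 6 bp

[6,6,8,10,10,11,13,25]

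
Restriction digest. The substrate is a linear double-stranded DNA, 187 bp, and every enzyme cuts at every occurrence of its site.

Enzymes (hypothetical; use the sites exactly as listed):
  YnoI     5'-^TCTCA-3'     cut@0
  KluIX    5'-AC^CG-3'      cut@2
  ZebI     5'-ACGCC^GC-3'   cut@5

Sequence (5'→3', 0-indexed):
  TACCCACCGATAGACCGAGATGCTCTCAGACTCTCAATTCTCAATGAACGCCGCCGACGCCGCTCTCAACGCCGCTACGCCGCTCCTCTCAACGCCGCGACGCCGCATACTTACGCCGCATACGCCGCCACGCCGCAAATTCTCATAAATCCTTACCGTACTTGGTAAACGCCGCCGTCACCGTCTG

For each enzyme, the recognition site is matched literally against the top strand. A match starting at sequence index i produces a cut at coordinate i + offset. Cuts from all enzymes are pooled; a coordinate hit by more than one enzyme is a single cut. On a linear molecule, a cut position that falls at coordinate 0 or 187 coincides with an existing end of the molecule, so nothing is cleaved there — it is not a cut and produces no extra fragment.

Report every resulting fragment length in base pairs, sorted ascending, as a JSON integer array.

Scan for sites:
  YnoI (TCTCA, off=0): starts [23, 31, 38, 63, 86, 140] → cuts [23, 31, 38, 63, 86, 140]
  KluIX (ACCG, off=2): starts [5, 13, 154, 179] → cuts [7, 15, 156, 181]
  ZebI (ACGCCGC, off=5): starts [47, 56, 68, 76, 91, 99, 112, 121, 129, 168] → cuts [52, 61, 73, 81, 96, 104, 117, 126, 134, 173]

Pooled cuts: [7, 15, 23, 31, 38, 52, 61, 63, 73, 81, 86, 96, 104, 117, 126, 134, 140, 156, 173, 181]

Fragment lengths:
  [0,7): 7 bp
  [7,15): 8 bp
  [15,23): 8 bp
  [23,31): 8 bp
  [31,38): 7 bp
  [38,52): 14 bp
  [52,61): 9 bp
  [61,63): 2 bp
  [63,73): 10 bp
  [73,81): 8 bp
  [81,86): 5 bp
  [86,96): 10 bp
  [96,104): 8 bp
  [104,117): 13 bp
  [117,126): 9 bp
  [126,134): 8 bp
  [134,140): 6 bp
  [140,156): 16 bp
  [156,173): 17 bp
  [173,181): 8 bp
  [181,187): 6 bp

[2,5,6,6,7,7,8,8,8,8,8,8,8,9,9,10,10,13,14,16,17]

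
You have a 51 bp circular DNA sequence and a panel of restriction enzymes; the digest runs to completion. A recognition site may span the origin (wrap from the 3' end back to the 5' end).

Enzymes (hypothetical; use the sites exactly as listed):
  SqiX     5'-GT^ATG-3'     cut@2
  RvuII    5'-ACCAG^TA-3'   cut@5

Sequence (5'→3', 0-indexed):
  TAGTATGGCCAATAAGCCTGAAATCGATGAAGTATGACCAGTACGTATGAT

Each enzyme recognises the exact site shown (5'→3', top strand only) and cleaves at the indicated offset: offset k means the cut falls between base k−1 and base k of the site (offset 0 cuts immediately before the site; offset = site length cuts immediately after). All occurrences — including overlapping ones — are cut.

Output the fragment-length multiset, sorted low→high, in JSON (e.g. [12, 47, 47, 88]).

Site scan:
  SqiX (GTATG, off=2): starts [2, 31, 44] → cuts [4, 33, 46]
  RvuII (ACCAGTA, off=5): starts [36] → cuts [41]

Pooled cuts: [4, 33, 41, 46]

Fragment lengths:
  4→33: 29 bp
  33→41: 8 bp
  41→46: 5 bp
  46→4 (wrap): 51-46+4 = 9 bp

[5,8,9,29]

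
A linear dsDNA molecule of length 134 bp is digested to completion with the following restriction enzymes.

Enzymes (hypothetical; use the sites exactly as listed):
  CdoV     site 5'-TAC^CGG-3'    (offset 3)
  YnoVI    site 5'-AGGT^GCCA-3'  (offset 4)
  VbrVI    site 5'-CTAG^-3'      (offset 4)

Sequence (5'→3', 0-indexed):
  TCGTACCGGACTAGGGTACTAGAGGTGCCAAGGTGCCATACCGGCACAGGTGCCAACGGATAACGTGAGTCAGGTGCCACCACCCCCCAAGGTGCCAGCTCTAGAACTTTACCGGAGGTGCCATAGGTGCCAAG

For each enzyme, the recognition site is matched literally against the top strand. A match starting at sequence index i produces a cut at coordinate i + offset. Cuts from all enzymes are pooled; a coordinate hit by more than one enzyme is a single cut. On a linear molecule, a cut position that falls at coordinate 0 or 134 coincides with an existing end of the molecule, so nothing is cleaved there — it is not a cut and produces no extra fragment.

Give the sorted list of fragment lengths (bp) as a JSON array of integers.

[4,6,6,7,7,8,8,8,8,9,10,11,18,24]

Site scan:
  CdoV (TACCGG, off=3): starts [3, 38, 109] → cuts [6, 41, 112]
  YnoVI (AGGTGCCA, off=4): starts [22, 30, 47, 71, 89, 115, 124] → cuts [26, 34, 51, 75, 93, 119, 128]
  VbrVI (CTAG, off=4): starts [10, 18, 100] → cuts [14, 22, 104]

All cut coordinates (distinct, sorted): [6, 14, 22, 26, 34, 41, 51, 75, 93, 104, 112, 119, 128]

Fragments:
  [0,6): 6 bp
  [6,14): 8 bp
  [14,22): 8 bp
  [22,26): 4 bp
  [26,34): 8 bp
  [34,41): 7 bp
  [41,51): 10 bp
  [51,75): 24 bp
  [75,93): 18 bp
  [93,104): 11 bp
  [104,112): 8 bp
  [112,119): 7 bp
  [119,128): 9 bp
  [128,134): 6 bp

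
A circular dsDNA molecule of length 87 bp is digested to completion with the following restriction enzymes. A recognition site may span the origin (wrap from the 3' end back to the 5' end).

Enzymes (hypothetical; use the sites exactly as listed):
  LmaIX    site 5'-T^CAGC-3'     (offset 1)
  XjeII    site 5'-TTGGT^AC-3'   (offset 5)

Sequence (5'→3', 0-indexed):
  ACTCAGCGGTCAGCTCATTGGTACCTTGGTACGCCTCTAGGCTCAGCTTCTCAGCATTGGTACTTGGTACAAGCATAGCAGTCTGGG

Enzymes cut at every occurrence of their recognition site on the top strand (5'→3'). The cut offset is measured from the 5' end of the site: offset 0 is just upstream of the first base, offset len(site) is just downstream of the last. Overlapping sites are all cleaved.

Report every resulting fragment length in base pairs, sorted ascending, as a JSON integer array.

[7,7,8,8,10,12,13,22]

Site scan:
  LmaIX (TCAGC, off=1): starts [2, 9, 42, 50] → cuts [3, 10, 43, 51]
  XjeII (TTGGTAC, off=5): starts [17, 25, 56, 63] → cuts [22, 30, 61, 68]

All cut coordinates (distinct, sorted): [3, 10, 22, 30, 43, 51, 61, 68]

Fragment lengths:
  3→10: 7 bp
  10→22: 12 bp
  22→30: 8 bp
  30→43: 13 bp
  43→51: 8 bp
  51→61: 10 bp
  61→68: 7 bp
  68→3 (wrap): 87-68+3 = 22 bp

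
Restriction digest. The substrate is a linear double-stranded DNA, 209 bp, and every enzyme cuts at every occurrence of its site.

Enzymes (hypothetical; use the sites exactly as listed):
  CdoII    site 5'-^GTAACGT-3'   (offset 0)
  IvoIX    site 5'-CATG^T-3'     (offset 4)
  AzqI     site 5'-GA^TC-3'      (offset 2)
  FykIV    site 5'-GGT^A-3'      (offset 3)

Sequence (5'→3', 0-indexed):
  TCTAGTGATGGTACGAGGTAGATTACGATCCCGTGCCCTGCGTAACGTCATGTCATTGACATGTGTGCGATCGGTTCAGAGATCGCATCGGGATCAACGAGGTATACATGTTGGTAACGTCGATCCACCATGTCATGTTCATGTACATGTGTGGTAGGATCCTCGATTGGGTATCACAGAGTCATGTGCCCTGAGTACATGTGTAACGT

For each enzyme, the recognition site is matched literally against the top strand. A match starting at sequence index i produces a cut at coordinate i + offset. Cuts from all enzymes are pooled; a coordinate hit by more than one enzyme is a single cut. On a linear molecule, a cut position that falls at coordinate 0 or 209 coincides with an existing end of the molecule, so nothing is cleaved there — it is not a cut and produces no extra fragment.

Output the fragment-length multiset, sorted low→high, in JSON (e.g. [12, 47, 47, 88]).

[1,2,3,4,5,6,6,6,7,7,7,7,8,9,9,10,11,11,11,12,12,13,13,14,15]

Scan for sites:
  CdoII GTAACGT/0: at [41, 113, 202] ⇒ [41, 113, 202]
  IvoIX CATGT/4: at [48, 59, 106, 128, 133, 139, 145, 182, 197] ⇒ [52, 63, 110, 132, 137, 143, 149, 186, 201]
  AzqI GATC/2: at [26, 68, 80, 91, 121, 157] ⇒ [28, 70, 82, 93, 123, 159]
  FykIV GGTA/3: at [9, 16, 100, 112, 152, 169] ⇒ [12, 19, 103, 115, 155, 172]

All cut coordinates (distinct, sorted): [12, 19, 28, 41, 52, 63, 70, 82, 93, 103, 110, 113, 115, 123, 132, 137, 143, 149, 155, 159, 172, 186, 201, 202]

Fragments:
  [0,12): 12 bp
  [12,19): 7 bp
  [19,28): 9 bp
  [28,41): 13 bp
  [41,52): 11 bp
  [52,63): 11 bp
  [63,70): 7 bp
  [70,82): 12 bp
  [82,93): 11 bp
  [93,103): 10 bp
  [103,110): 7 bp
  [110,113): 3 bp
  [113,115): 2 bp
  [115,123): 8 bp
  [123,132): 9 bp
  [132,137): 5 bp
  [137,143): 6 bp
  [143,149): 6 bp
  [149,155): 6 bp
  [155,159): 4 bp
  [159,172): 13 bp
  [172,186): 14 bp
  [186,201): 15 bp
  [201,202): 1 bp
  [202,209): 7 bp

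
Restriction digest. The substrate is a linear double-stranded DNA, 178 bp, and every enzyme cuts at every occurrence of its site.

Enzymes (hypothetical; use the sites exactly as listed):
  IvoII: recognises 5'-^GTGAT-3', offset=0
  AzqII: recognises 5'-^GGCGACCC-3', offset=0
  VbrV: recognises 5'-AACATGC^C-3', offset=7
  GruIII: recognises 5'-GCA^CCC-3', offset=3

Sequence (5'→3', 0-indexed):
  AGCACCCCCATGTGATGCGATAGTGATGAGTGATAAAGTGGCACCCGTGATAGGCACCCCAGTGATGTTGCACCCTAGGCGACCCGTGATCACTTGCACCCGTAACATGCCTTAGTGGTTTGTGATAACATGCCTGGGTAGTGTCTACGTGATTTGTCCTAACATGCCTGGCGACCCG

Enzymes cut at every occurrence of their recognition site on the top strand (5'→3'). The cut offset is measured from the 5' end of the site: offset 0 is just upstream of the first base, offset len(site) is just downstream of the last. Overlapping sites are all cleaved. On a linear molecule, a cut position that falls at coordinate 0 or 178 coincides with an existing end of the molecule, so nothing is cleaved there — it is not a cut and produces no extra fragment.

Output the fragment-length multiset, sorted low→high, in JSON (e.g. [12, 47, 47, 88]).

Per-enzyme occurrences:
  IvoII (GTGAT, off=0): starts [11, 22, 29, 46, 61, 85, 121, 148] → cuts [11, 22, 29, 46, 61, 85, 121, 148]
  AzqII (GGCGACCC, off=0): starts [77, 169] → cuts [77, 169]
  VbrV (AACATGCC, off=7): starts [103, 126, 160] → cuts [110, 133, 167]
  GruIII (GCACCC, off=3): starts [1, 40, 53, 69, 95] → cuts [4, 43, 56, 72, 98]

Pooled cuts: [4, 11, 22, 29, 43, 46, 56, 61, 72, 77, 85, 98, 110, 121, 133, 148, 167, 169]

Fragments:
  [0,4): 4 bp
  [4,11): 7 bp
  [11,22): 11 bp
  [22,29): 7 bp
  [29,43): 14 bp
  [43,46): 3 bp
  [46,56): 10 bp
  [56,61): 5 bp
  [61,72): 11 bp
  [72,77): 5 bp
  [77,85): 8 bp
  [85,98): 13 bp
  [98,110): 12 bp
  [110,121): 11 bp
  [121,133): 12 bp
  [133,148): 15 bp
  [148,167): 19 bp
  [167,169): 2 bp
  [169,178): 9 bp

[2,3,4,5,5,7,7,8,9,10,11,11,11,12,12,13,14,15,19]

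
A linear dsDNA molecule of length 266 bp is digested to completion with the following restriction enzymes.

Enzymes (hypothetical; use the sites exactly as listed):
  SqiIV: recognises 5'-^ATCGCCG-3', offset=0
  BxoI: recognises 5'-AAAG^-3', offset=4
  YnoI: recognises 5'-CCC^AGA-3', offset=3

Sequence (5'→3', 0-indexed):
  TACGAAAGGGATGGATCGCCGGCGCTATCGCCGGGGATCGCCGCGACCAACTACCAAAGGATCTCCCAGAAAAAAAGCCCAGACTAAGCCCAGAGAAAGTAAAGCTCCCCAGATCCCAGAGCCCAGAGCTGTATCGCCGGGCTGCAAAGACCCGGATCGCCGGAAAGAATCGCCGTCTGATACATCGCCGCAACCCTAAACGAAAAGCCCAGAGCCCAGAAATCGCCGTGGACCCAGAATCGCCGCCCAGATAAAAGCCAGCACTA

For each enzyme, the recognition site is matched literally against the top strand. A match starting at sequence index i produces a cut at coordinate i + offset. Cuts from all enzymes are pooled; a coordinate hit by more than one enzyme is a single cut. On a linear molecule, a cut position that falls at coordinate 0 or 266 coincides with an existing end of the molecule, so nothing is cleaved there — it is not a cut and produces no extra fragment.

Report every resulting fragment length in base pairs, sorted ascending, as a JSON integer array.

[1,3,3,3,4,5,6,6,6,7,7,7,8,8,8,8,9,9,10,10,10,11,12,12,14,15,17,23,24]

Site scan:
  SqiIV ATCGCCG/0: at [14, 26, 36, 132, 155, 168, 183, 221, 238] ⇒ [14, 26, 36, 132, 155, 168, 183, 221, 238]
  BxoI AAAG/4: at [4, 55, 73, 95, 100, 145, 163, 203, 253] ⇒ [8, 59, 77, 99, 104, 149, 167, 207, 257]
  YnoI CCCAGA/3: at [64, 77, 88, 107, 114, 121, 207, 214, 232, 245] ⇒ [67, 80, 91, 110, 117, 124, 210, 217, 235, 248]

Pooled cuts: [8, 14, 26, 36, 59, 67, 77, 80, 91, 99, 104, 110, 117, 124, 132, 149, 155, 167, 168, 183, 207, 210, 217, 221, 235, 238, 248, 257]

Fragment lengths:
  [0,8): 8 bp
  [8,14): 6 bp
  [14,26): 12 bp
  [26,36): 10 bp
  [36,59): 23 bp
  [59,67): 8 bp
  [67,77): 10 bp
  [77,80): 3 bp
  [80,91): 11 bp
  [91,99): 8 bp
  [99,104): 5 bp
  [104,110): 6 bp
  [110,117): 7 bp
  [117,124): 7 bp
  [124,132): 8 bp
  [132,149): 17 bp
  [149,155): 6 bp
  [155,167): 12 bp
  [167,168): 1 bp
  [168,183): 15 bp
  [183,207): 24 bp
  [207,210): 3 bp
  [210,217): 7 bp
  [217,221): 4 bp
  [221,235): 14 bp
  [235,238): 3 bp
  [238,248): 10 bp
  [248,257): 9 bp
  [257,266): 9 bp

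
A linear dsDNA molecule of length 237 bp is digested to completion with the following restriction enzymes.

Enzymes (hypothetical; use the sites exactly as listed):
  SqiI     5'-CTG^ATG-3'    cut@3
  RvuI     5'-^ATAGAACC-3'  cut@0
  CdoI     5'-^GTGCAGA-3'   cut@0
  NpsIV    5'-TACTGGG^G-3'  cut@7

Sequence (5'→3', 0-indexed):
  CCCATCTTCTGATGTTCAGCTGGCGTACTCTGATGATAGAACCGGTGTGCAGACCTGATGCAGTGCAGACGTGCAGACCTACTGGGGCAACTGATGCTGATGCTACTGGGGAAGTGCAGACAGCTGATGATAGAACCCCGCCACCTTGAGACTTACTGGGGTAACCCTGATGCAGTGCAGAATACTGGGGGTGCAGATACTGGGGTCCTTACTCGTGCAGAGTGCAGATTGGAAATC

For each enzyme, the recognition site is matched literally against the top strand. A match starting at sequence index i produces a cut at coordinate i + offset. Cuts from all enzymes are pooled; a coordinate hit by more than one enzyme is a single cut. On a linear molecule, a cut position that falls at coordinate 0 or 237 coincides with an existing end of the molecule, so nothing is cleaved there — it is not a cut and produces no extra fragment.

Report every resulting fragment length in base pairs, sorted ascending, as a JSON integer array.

[1,3,3,3,5,5,6,7,7,8,9,10,11,11,11,11,13,14,15,16,16,21,31]

Site scan:
  SqiI (CTGATG, off=3): starts [8, 29, 54, 90, 96, 123, 166] → cuts [11, 32, 57, 93, 99, 126, 169]
  RvuI (ATAGAACC, off=0): starts [35, 129] → cuts [35, 129]
  CdoI (GTGCAGA, off=0): starts [46, 62, 70, 113, 174, 190, 214, 221] → cuts [46, 62, 70, 113, 174, 190, 214, 221]
  NpsIV (TACTGGGG, off=7): starts [79, 103, 153, 182, 197] → cuts [86, 110, 160, 189, 204]

Pooled cuts: [11, 32, 35, 46, 57, 62, 70, 86, 93, 99, 110, 113, 126, 129, 160, 169, 174, 189, 190, 204, 214, 221]

Fragment lengths:
  [0,11): 11 bp
  [11,32): 21 bp
  [32,35): 3 bp
  [35,46): 11 bp
  [46,57): 11 bp
  [57,62): 5 bp
  [62,70): 8 bp
  [70,86): 16 bp
  [86,93): 7 bp
  [93,99): 6 bp
  [99,110): 11 bp
  [110,113): 3 bp
  [113,126): 13 bp
  [126,129): 3 bp
  [129,160): 31 bp
  [160,169): 9 bp
  [169,174): 5 bp
  [174,189): 15 bp
  [189,190): 1 bp
  [190,204): 14 bp
  [204,214): 10 bp
  [214,221): 7 bp
  [221,237): 16 bp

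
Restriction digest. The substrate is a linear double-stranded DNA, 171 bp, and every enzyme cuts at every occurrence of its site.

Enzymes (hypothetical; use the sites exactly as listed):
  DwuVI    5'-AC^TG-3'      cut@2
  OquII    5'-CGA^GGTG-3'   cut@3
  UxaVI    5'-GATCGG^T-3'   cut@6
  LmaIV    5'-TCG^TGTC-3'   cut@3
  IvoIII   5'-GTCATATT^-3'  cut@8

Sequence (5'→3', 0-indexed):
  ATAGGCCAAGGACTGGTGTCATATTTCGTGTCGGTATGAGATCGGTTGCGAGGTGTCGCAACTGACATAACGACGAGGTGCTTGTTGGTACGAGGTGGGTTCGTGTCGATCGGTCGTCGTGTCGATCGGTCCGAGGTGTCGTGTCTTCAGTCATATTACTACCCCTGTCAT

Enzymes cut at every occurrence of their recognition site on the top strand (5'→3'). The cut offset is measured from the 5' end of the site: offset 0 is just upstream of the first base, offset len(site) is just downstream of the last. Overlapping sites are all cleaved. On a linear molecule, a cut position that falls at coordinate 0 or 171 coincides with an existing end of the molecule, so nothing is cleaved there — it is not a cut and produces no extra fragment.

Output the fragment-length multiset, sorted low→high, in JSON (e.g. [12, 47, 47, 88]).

Per-enzyme occurrences:
  DwuVI ACTG/2: at [11, 60] ⇒ [13, 62]
  OquII CGAGGTG/3: at [48, 73, 90, 131] ⇒ [51, 76, 93, 134]
  UxaVI GATCGGT/6: at [39, 107, 123] ⇒ [45, 113, 129]
  LmaIV TCGTGTC/3: at [25, 100, 116, 138] ⇒ [28, 103, 119, 141]
  IvoIII GTCATATT/8: at [17, 149] ⇒ [25, 157]

All cut coordinates (distinct, sorted): [13, 25, 28, 45, 51, 62, 76, 93, 103, 113, 119, 129, 134, 141, 157]

Fragments:
  [0,13): 13 bp
  [13,25): 12 bp
  [25,28): 3 bp
  [28,45): 17 bp
  [45,51): 6 bp
  [51,62): 11 bp
  [62,76): 14 bp
  [76,93): 17 bp
  [93,103): 10 bp
  [103,113): 10 bp
  [113,119): 6 bp
  [119,129): 10 bp
  [129,134): 5 bp
  [134,141): 7 bp
  [141,157): 16 bp
  [157,171): 14 bp

[3,5,6,6,7,10,10,10,11,12,13,14,14,16,17,17]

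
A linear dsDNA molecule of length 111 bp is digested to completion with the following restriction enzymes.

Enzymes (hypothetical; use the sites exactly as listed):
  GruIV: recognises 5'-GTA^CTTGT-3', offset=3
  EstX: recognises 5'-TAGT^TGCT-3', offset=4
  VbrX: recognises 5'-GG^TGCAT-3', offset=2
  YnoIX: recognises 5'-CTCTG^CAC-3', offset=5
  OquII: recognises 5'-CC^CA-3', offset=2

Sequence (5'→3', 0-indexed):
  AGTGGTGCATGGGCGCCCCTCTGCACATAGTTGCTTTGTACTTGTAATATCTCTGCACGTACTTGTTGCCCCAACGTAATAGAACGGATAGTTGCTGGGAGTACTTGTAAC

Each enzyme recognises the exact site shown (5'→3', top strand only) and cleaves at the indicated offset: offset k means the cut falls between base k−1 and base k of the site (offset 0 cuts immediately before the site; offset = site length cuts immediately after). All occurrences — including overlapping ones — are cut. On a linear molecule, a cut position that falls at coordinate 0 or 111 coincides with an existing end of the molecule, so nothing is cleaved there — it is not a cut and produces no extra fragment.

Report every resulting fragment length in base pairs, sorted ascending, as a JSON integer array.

Site scan:
  GruIV (GTACTTGT, off=3): starts [37, 58, 100] → cuts [40, 61, 103]
  EstX (TAGTTGCT, off=4): starts [27, 88] → cuts [31, 92]
  VbrX (GGTGCAT, off=2): starts [3] → cuts [5]
  YnoIX (CTCTGCAC, off=5): starts [18, 50] → cuts [23, 55]
  OquII (CCCA, off=2): starts [69] → cuts [71]

Pooled cuts: [5, 23, 31, 40, 55, 61, 71, 92, 103]

Fragment lengths:
  [0,5): 5 bp
  [5,23): 18 bp
  [23,31): 8 bp
  [31,40): 9 bp
  [40,55): 15 bp
  [55,61): 6 bp
  [61,71): 10 bp
  [71,92): 21 bp
  [92,103): 11 bp
  [103,111): 8 bp

[5,6,8,8,9,10,11,15,18,21]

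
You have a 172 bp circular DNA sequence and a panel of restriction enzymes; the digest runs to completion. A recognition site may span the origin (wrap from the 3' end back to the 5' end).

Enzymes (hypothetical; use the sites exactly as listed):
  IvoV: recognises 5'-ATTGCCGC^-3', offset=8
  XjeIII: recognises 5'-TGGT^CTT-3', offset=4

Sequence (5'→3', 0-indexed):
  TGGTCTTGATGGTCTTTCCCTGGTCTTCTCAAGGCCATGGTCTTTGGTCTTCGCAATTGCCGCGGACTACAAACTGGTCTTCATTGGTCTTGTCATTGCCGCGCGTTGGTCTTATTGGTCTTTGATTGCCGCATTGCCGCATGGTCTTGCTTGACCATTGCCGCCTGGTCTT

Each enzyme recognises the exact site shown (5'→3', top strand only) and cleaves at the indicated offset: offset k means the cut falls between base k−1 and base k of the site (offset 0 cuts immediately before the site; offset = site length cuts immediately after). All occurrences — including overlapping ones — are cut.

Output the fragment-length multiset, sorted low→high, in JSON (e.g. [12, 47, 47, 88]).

[5,5,7,7,8,8,9,9,10,11,13,14,15,15,17,19]

Site scan:
  IvoV (ATTGCCGC, off=8): starts [55, 94, 124, 132, 156] → cuts [63, 102, 132, 140, 164]
  XjeIII (TGGTCTT, off=4): starts [0, 9, 20, 37, 44, 74, 84, 106, 115, 141, 165] → cuts [4, 13, 24, 41, 48, 78, 88, 110, 119, 145, 169]

Pooled cuts: [4, 13, 24, 41, 48, 63, 78, 88, 102, 110, 119, 132, 140, 145, 164, 169]

Fragments:
  4→13: 9 bp
  13→24: 11 bp
  24→41: 17 bp
  41→48: 7 bp
  48→63: 15 bp
  63→78: 15 bp
  78→88: 10 bp
  88→102: 14 bp
  102→110: 8 bp
  110→119: 9 bp
  119→132: 13 bp
  132→140: 8 bp
  140→145: 5 bp
  145→164: 19 bp
  164→169: 5 bp
  169→4 (wrap): 172-169+4 = 7 bp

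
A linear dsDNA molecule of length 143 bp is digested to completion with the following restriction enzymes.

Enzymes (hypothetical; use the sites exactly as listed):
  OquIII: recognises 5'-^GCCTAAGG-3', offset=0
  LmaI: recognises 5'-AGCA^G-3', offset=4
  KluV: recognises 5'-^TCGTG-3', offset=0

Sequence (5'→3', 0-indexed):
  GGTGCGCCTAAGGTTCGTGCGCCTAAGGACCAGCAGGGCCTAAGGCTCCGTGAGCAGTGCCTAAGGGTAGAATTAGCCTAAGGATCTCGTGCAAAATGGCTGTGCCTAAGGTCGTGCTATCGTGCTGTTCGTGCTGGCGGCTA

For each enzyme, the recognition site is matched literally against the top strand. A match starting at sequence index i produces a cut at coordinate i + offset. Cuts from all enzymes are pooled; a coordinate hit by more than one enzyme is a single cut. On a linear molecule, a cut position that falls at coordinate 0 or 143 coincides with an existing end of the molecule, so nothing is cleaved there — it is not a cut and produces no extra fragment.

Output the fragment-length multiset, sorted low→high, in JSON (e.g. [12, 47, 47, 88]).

Scan for sites:
  OquIII GCCTAAGG/0: at [5, 20, 37, 58, 75, 103] ⇒ [5, 20, 37, 58, 75, 103]
  LmaI AGCAG/4: at [31, 52] ⇒ [35, 56]
  KluV TCGTG/0: at [14, 86, 111, 119, 128] ⇒ [14, 86, 111, 119, 128]

Pooled cuts: [5, 14, 20, 35, 37, 56, 58, 75, 86, 103, 111, 119, 128]

Fragment lengths:
  [0,5): 5 bp
  [5,14): 9 bp
  [14,20): 6 bp
  [20,35): 15 bp
  [35,37): 2 bp
  [37,56): 19 bp
  [56,58): 2 bp
  [58,75): 17 bp
  [75,86): 11 bp
  [86,103): 17 bp
  [103,111): 8 bp
  [111,119): 8 bp
  [119,128): 9 bp
  [128,143): 15 bp

[2,2,5,6,8,8,9,9,11,15,15,17,17,19]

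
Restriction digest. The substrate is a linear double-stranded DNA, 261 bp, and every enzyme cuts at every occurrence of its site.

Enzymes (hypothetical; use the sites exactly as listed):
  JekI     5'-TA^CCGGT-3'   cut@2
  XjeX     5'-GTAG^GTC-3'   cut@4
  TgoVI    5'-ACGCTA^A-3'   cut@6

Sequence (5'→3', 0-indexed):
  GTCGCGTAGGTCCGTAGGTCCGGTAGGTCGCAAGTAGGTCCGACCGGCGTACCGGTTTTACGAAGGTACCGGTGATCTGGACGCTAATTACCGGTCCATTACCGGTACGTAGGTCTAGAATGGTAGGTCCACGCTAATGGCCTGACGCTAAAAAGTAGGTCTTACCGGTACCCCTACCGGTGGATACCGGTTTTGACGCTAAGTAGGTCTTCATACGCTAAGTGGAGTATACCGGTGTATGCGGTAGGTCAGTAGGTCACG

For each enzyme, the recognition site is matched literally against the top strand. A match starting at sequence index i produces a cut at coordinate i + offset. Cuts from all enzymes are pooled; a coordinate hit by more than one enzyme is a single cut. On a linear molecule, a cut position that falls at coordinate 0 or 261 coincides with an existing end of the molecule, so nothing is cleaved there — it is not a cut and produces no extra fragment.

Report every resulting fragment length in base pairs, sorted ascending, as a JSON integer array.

[4,5,6,6,8,8,8,9,9,10,10,11,11,11,11,12,14,14,14,14,15,16,17,18]

Site scan:
  JekI TACCGGT/2: at [49, 66, 88, 99, 162, 174, 184, 229] ⇒ [51, 68, 90, 101, 164, 176, 186, 231]
  XjeX GTAGGTC/4: at [5, 13, 22, 33, 108, 122, 154, 202, 243, 251] ⇒ [9, 17, 26, 37, 112, 126, 158, 206, 247, 255]
  TgoVI ACGCTAA/6: at [80, 130, 144, 195, 214] ⇒ [86, 136, 150, 201, 220]

All cut coordinates (distinct, sorted): [9, 17, 26, 37, 51, 68, 86, 90, 101, 112, 126, 136, 150, 158, 164, 176, 186, 201, 206, 220, 231, 247, 255]

Fragments:
  [0,9): 9 bp
  [9,17): 8 bp
  [17,26): 9 bp
  [26,37): 11 bp
  [37,51): 14 bp
  [51,68): 17 bp
  [68,86): 18 bp
  [86,90): 4 bp
  [90,101): 11 bp
  [101,112): 11 bp
  [112,126): 14 bp
  [126,136): 10 bp
  [136,150): 14 bp
  [150,158): 8 bp
  [158,164): 6 bp
  [164,176): 12 bp
  [176,186): 10 bp
  [186,201): 15 bp
  [201,206): 5 bp
  [206,220): 14 bp
  [220,231): 11 bp
  [231,247): 16 bp
  [247,255): 8 bp
  [255,261): 6 bp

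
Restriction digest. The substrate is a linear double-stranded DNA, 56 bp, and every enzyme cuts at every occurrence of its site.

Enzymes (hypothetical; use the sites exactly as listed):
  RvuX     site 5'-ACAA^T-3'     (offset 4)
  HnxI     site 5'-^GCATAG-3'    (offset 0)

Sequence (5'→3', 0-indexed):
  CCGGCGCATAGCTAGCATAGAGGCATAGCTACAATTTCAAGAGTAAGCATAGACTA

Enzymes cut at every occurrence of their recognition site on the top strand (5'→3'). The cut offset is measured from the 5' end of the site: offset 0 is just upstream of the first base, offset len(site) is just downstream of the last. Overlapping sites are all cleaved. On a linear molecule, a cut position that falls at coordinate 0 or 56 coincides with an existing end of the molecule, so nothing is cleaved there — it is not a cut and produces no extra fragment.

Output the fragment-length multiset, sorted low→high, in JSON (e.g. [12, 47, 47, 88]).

Site scan:
  RvuX (ACAAT, off=4): starts [30] → cuts [34]
  HnxI (GCATAG, off=0): starts [5, 14, 22, 46] → cuts [5, 14, 22, 46]

All cut coordinates (distinct, sorted): [5, 14, 22, 34, 46]

Fragment lengths:
  [0,5): 5 bp
  [5,14): 9 bp
  [14,22): 8 bp
  [22,34): 12 bp
  [34,46): 12 bp
  [46,56): 10 bp

[5,8,9,10,12,12]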